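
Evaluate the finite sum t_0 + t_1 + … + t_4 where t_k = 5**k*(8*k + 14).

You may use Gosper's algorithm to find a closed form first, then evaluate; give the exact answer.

Compute t_(k+1)/t_k: get 5*(4*k + 11)/(4*k + 7).
Take A(k)=5, B(k)=1, C(k)=k + 7/4.
Need (5)·f(k+1) − (1)·f(k) = k + 7/4.
deg f ≤ 1 (via 0,0,1).
A polynomial solution: f(k) = (2*k + 1)/8.
So s_k = (B(k−1)f/C)·t_k = ((2*k + 1)/(2*(4*k + 7)))·t_k = 5**k*(2*k + 1).
s_(k+1) − s_k = 5**k*(8*k + 14) = t_k.
Telescoping: Σ = s_(5) − s_(0) = 34375 − (1) = 34374.

Σ = 34374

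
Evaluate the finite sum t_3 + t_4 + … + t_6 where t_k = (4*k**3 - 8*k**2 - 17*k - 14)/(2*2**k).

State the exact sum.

Σ = 407/64

t_(k+1)/t_k = (4*k**3 + 4*k**2 - 21*k - 35)/(2*(4*k**3 - 8*k**2 - 17*k - 14)).
So A=1/2 and B=1, with C=k**3 - 2*k**2 - 17*k/4 - 7/2.
Set up (1/2)·f(k+1) − (1)·f(k) − (k**3 - 2*k**2 - 17*k/4 - 7/2) = 0.
deg f ≤ 3 (via 0,0,3).
Match coefficients ⇒ f(k) = -(2*k - 1)*(2*k**2 + 3*k + 3)/2.
Then R = B(k−1)f/C = -2*(2*k - 1)*(2*k**2 + 3*k + 3)/((2*k - 7)*(2*k**2 + 3*k + 2)), so s_k = R(k)·t_k = (-4*k**3 - 4*k**2 - 3*k + 3)/2**k.
Δs = (4*k**3 - 8*k**2 - 17*k - 14)/(2*2**k), as required.
Evaluate s at k=7 and k=3: -793/64 and -75/4; difference 407/64.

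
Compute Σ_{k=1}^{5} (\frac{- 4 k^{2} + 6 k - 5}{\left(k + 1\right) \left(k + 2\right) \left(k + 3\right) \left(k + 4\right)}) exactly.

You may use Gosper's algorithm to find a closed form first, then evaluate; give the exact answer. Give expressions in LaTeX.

t_(k+1)/t_k = -(k + 1)*(6*k - 4*(k + 1)**2 + 1)/((k + 5)*(4*k**2 - 6*k + 5)).
So A=k + 1 and B=k + 5, with C=k**2 - 3*k/2 + 5/4.
Key eq: (k + 1)·f(k+1) = (k + 4)·f(k) + (k**2 - 3*k/2 + 5/4).
d = 3 from the (1,1,2) case.
Match coefficients ⇒ f(k) = k*(2*k**2 + 13)/12.
Then R = B(k−1)f/C = k*(k + 4)*(2*k**2 + 13)/(3*(4*k**2 - 6*k + 5)), so s_k = R(k)·t_k = k*(-2*k**2 - 13)/(3*(k + 1)*(k + 2)*(k + 3)).
Verify: (-4*k**2 + 6*k - 5)/(k**4 + 10*k**3 + 35*k**2 + 50*k + 24) matches t_k.
Sum = s_(6) − s_(1); s_(6) = -85/252, s_(1) = -5/24 ⇒ -65/504.

Σ = -65/504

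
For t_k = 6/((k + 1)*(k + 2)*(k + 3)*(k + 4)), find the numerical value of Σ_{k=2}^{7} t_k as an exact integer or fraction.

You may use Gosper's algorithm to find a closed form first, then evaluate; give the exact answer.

Step 1: r(k) = (k + 1)/(k + 5).
So A=k + 1 and B=k + 5, with C=1.
Solve (k + 1)·f(k+1) − (k + 4)·f(k) = 1.
From deg A=1, deg B=1, deg C=0: d=3.
Solve for f: f(k) = k*(k**2 + 6*k + 11)/18 (degree 3 ≤ 3).
Get s_k = R·t_k = k*(k**2 + 6*k + 11)/(3*(k + 1)*(k + 2)*(k + 3)) with R(k) = B(k−1)f(k)/C(k) = k*(k + 4)*(k**2 + 6*k + 11)/18.
Δs = 6/(k**4 + 10*k**3 + 35*k**2 + 50*k + 24), as required.
Sum = s_(8) − s_(2); s_(8) = 164/495, s_(2) = 3/10 ⇒ 31/990.

Σ = 31/990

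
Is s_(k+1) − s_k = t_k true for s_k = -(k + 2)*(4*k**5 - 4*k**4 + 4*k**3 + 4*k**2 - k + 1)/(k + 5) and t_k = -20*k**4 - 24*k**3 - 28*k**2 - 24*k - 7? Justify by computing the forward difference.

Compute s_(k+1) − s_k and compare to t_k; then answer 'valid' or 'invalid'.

Invalid: residual 6*(8*k**5 + 64*k**4 + 72*k**3 + 80*k**2 + 64*k + 17)/(k**2 + 11*k + 30) ≠ 0.

s_(k+1) = (-4*k**6 - 28*k**5 - 76*k**4 - 116*k**3 - 119*k**2 - 77*k - 24)/(k + 6)
s_(k+1) − s_k = (-20*k**6 - 196*k**5 - 508*k**4 - 620*k**3 - 631*k**2 - 413*k - 108)/(k**2 + 11*k + 30)
(s_(k+1) − s_k) − t_k = 6*(8*k**5 + 64*k**4 + 72*k**3 + 80*k**2 + 64*k + 17)/(k**2 + 11*k + 30)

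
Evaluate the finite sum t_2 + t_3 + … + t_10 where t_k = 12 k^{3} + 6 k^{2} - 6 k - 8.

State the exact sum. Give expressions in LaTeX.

Σ = 38196

The ratio is (6*k**3 + 21*k**2 + 21*k + 2)/(6*k**3 + 3*k**2 - 3*k - 4).
Normal form (A,B,C) = (1, 1, k**3 + k**2/2 - k/2 - 2/3).
f must satisfy (1)·f(k+1) − (1)·f(k) = k**3 + k**2/2 - k/2 - 2/3.
Degrees (0,0,3) ⇒ d ≤ 4.
Match coefficients ⇒ f(k) = k*(3*k**3 - 4*k**2 - 3*k - 4)/12.
Certificate R = B(k−1)f/C = k*(3*k**3 - 4*k**2 - 3*k - 4)/(2*(6*k**3 + 3*k**2 - 3*k - 4)) gives s_k = k*(3*k**3 - 4*k**2 - 3*k - 4).
s_(k+1) − s_k = 12*k**3 + 6*k**2 - 6*k - 8 = t_k.
Sum = s_(11) − s_(2); s_(11) = 38192, s_(2) = -4 ⇒ 38196.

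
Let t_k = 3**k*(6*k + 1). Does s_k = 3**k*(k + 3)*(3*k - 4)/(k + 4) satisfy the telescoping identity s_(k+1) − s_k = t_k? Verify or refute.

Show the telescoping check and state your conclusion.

Invalid: residual 3**k*(-6*k**2 - 22*k - 8)/(k**2 + 9*k + 20) ≠ 0.

s_(k+1) = 3**(k + 1)*(k + 4)*(3*k - 1)/(k + 5)
s_(k+1) − s_k = 3**k*(6*k**3 + 49*k**2 + 107*k + 12)/(k**2 + 9*k + 20)
(s_(k+1) − s_k) − t_k = 3**k*(-6*k**2 - 22*k - 8)/(k**2 + 9*k + 20)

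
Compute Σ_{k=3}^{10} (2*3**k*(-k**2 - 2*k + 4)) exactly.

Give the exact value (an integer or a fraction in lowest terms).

r(k) = 3*(k**2 + 4*k - 1)/(k**2 + 2*k - 4) after simplifying.
A = 3, B = 1, C = k**2 + 2*k - 4.
Set up (3)·f(k+1) − (1)·f(k) − (k**2 + 2*k - 4) = 0.
From deg A=0, deg B=0, deg C=2: d=2.
Solve for f: f(k) = (k**2 - k - 4)/2 (degree 2 ≤ 2).
Certificate R = B(k−1)f/C = (k**2 - k - 4)/(2*(k**2 + 2*k - 4)) gives s_k = 3**k*(-k**2 + k + 4).
Verify: 2*3**k*(-k**2 - 2*k + 4) matches t_k.
Evaluate s at k=11 and k=3: -18777582 and -54; difference -18777528.

Σ = -18777528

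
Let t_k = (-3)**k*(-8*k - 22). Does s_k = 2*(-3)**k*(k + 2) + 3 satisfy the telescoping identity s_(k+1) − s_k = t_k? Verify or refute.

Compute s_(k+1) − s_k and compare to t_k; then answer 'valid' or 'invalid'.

s_(k+1) = -6*(-3)**k*(k + 3) + 3
s_(k+1) − s_k = (-3)**k*(-8*k - 22)
(s_(k+1) − s_k) − t_k = 0

Valid: the claim telescopes to t_k.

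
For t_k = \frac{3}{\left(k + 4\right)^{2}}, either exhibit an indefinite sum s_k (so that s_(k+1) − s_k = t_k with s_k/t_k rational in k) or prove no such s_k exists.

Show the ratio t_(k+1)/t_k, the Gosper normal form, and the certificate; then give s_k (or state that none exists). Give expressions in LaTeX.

not Gosper-summable; s_k does not exist

r(k) = (k + 4)**2/(k + 5)**2 after simplifying.
Gosper form: A/B · C(k+1)/C(k) with A=k**2 + 8*k + 16, B=k**2 + 10*k + 25, C=1.
Set up (k**2 + 8*k + 16)·f(k+1) − (k**2 + 8*k + 16)·f(k) − (1) = 0.
Degrees (2,2,0) ⇒ d ≤ 0.
f = c0 ⇒ A·f(k+1) − B(k−1)·f(k) − C = -1. The system {-1 = 0} is inconsistent; no antidifference.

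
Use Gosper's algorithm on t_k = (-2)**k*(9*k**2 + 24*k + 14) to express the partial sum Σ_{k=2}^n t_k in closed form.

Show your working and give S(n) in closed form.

The ratio is 2*(-9*k**2 - 42*k - 47)/(9*k**2 + 24*k + 14).
Normal form (A,B,C) = (-2, 1, k**2 + 8*k/3 + 14/9).
f must satisfy (-2)·f(k+1) − (1)·f(k) = k**2 + 8*k/3 + 14/9.
Bound: deg f ≤ 2.
Solve for f: f(k) = -k*(3*k + 4)/9 (degree 2 ≤ 2).
R(k) = B(k−1)·f(k)/C(k) = -k*(3*k + 4)/(9*k**2 + 24*k + 14); s_k = R·t_k = (-2)**k*k*(-3*k - 4).
Check: Δs_k = (-2)**k*(9*k**2 + 24*k + 14). ✓
Telescope: S(n) = s_(n+1) − s_(2) = 2*(-2)**n*(3*n**2 + 10*n + 7) − (-80) = 6*(-2)**n*n**2 + 20*(-2)**n*n + 14*(-2)**n + 80.

S(n) = 6*(-2)**n*n**2 + 20*(-2)**n*n + 14*(-2)**n + 80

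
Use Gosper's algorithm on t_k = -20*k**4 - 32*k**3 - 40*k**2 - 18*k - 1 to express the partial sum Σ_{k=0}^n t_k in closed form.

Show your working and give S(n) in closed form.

S(n) = -4*n**5 - 18*n**4 - 36*n**3 - 37*n**2 - 16*n - 1

r(k) = (20*k**4 + 112*k**3 + 256*k**2 + 274*k + 111)/(20*k**4 + 32*k**3 + 40*k**2 + 18*k + 1) after simplifying.
Gosper form: A/B · C(k+1)/C(k) with A=1, B=1, C=k**4 + 8*k**3/5 + 2*k**2 + 9*k/10 + 1/20.
Key eq: (1)·f(k+1) = (1)·f(k) + (k**4 + 8*k**3/5 + 2*k**2 + 9*k/10 + 1/20).
deg f ≤ 5 (via 0,0,4).
A polynomial solution: f(k) = k*(4*k**4 - 2*k**3 + 4*k**2 - 3*k - 2)/20.
Then R = B(k−1)f/C = k*(4*k**4 - 2*k**3 + 4*k**2 - 3*k - 2)/(20*k**4 + 32*k**3 + 40*k**2 + 18*k + 1), so s_k = R(k)·t_k = k*(-4*k**4 + 2*k**3 - 4*k**2 + 3*k + 2).
Verify: -20*k**4 - 32*k**3 - 40*k**2 - 18*k - 1 matches t_k.
s_(n+1) = -4*n**5 - 18*n**4 - 36*n**3 - 37*n**2 - 16*n - 1 and s_(0) = 0, so S(n) = -4*n**5 - 18*n**4 - 36*n**3 - 37*n**2 - 16*n - 1.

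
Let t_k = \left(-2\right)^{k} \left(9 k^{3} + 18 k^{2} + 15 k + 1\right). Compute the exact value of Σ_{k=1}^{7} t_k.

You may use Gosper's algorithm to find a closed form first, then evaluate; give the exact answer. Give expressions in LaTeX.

Ratio r(k) = 2*(-9*k**3 - 45*k**2 - 78*k - 43)/(9*k**3 + 18*k**2 + 15*k + 1).
Take A(k)=-2, B(k)=1, C(k)=k**3 + 2*k**2 + 5*k/3 + 1/9.
Solve (-2)·f(k+1) − (1)·f(k) = k**3 + 2*k**2 + 5*k/3 + 1/9.
Bound: deg f ≤ 3.
Solve for f: f(k) = -(3*k**3 - k - 1)/9 (degree 3 ≤ 3).
Certificate R = B(k−1)f/C = -(3*k**3 - k - 1)/(9*k**3 + 18*k**2 + 15*k + 1) gives s_k = (-2)**k*(-3*k**3 + k + 1).
Check: Δs_k = (-2)**k*(9*k**3 + 18*k**2 + 15*k + 1). ✓
Telescoping: Σ = s_(8) − s_(1) = -390912 − (2) = -390914.

Σ = -390914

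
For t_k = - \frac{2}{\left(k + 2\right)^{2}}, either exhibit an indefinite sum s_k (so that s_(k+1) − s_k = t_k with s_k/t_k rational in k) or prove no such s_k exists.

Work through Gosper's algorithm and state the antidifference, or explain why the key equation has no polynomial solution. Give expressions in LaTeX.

not Gosper-summable; s_k does not exist

Step 1: r(k) = (k + 2)**2/(k + 3)**2.
Gosper form: A/B · C(k+1)/C(k) with A=k**2 + 4*k + 4, B=k**2 + 6*k + 9, C=1.
f must satisfy (k**2 + 4*k + 4)·f(k+1) − (k**2 + 4*k + 4)·f(k) = 1.
From deg A=2, deg B=2, deg C=0: d=0.
Generic f = c0 gives residual -1; -1 = 0 cannot hold, so t_k is not Gosper-summable.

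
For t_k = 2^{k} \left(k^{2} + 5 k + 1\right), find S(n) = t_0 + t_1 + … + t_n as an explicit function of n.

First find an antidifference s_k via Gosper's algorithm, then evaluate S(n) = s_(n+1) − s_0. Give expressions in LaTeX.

Compute t_(k+1)/t_k: get 2*(k**2 + 7*k + 7)/(k**2 + 5*k + 1).
Take A(k)=2, B(k)=1, C(k)=k**2 + 5*k + 1.
Need (2)·f(k+1) − (1)·f(k) = k**2 + 5*k + 1.
deg f ≤ 2 (via 0,0,2).
Solve for f: f(k) = k**2 + k - 3 (degree 2 ≤ 2).
R(k) = B(k−1)·f(k)/C(k) = (k**2 + k - 3)/(k**2 + 5*k + 1); s_k = R·t_k = 2**k*(k**2 + k - 3).
s_(k+1) − s_k = 2**k*(k**2 + 5*k + 1) = t_k.
Telescope: S(n) = s_(n+1) − s_(0) = 2**(n + 1)*(n**2 + 3*n - 1) − (-3) = 2*2**n*n**2 + 6*2**n*n - 2*2**n + 3.

S(n) = 2 \cdot 2^{n} n^{2} + 6 \cdot 2^{n} n - 2 \cdot 2^{n} + 3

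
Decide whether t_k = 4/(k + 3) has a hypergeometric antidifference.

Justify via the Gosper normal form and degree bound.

Step 1: r(k) = (k + 3)/(k + 4).
Gosper form: A/B · C(k+1)/C(k) with A=k + 3, B=k + 4, C=1.
Set up (k + 3)·f(k+1) − (k + 3)·f(k) − (1) = 0.
Bound: deg f ≤ 0.
Put f(k) = c0: A·f(k+1) − B(k−1)·f(k) − C = -1; need -1 = 0 — inconsistent ⇒ no f, not summable.

No — the linear system for f has no solution.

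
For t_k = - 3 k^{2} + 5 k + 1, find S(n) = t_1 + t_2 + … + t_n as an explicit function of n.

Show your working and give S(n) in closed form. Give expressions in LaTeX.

Step 1: r(k) = (3*k**2 + k - 3)/(3*k**2 - 5*k - 1).
Normal form (A,B,C) = (1, 1, k**2 - 5*k/3 - 1/3).
Solve (1)·f(k+1) − (1)·f(k) = k**2 - 5*k/3 - 1/3.
deg f ≤ 3 (via 0,0,2).
A polynomial solution: f(k) = k*(k**2 - 4*k + 2)/3.
R(k) = B(k−1)·f(k)/C(k) = k*(k**2 - 4*k + 2)/(3*k**2 - 5*k - 1); s_k = R·t_k = k*(-k**2 + 4*k - 2).
Verify: -3*k**2 + 5*k + 1 matches t_k.
Evaluate: s_(n+1) = -n**3 + n**2 + 3*n + 1; subtract s_(1) = 1 ⇒ S(n) = n*(-n**2 + n + 3).

S(n) = n \left(- n^{2} + n + 3\right)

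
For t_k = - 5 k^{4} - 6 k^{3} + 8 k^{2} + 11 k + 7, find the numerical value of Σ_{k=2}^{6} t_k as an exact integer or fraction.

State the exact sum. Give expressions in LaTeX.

Σ = -13035

Ratio r(k) = (5*k**4 + 26*k**3 + 40*k**2 + 11*k - 15)/(5*k**4 + 6*k**3 - 8*k**2 - 11*k - 7).
Normal form (A,B,C) = (1, 1, k**4 + 6*k**3/5 - 8*k**2/5 - 11*k/5 - 7/5).
Key eq: (1)·f(k+1) = (1)·f(k) + (k**4 + 6*k**3/5 - 8*k**2/5 - 11*k/5 - 7/5).
deg f ≤ 5 (via 0,0,4).
A polynomial solution: f(k) = k*(k**4 - k**3 - 4*k**2 - 3)/5.
R(k) = B(k−1)·f(k)/C(k) = k*(k**4 - k**3 - 4*k**2 - 3)/(5*k**4 + 6*k**3 - 8*k**2 - 11*k - 7); s_k = R·t_k = k*(-k**4 + k**3 + 4*k**2 + 3).
Check: Δs_k = -5*k**4 - 6*k**3 + 8*k**2 + 11*k + 7. ✓
Telescoping: Σ = s_(7) − s_(2) = -13013 − (22) = -13035.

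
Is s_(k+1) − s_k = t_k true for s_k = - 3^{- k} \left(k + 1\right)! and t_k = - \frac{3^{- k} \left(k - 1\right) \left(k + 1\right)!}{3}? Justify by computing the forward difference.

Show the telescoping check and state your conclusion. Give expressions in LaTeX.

s_(k+1) = -factorial(k + 2)/(3*3**k)
s_(k+1) − s_k = -(k - 1)*factorial(k + 1)/(3*3**k)
(s_(k+1) − s_k) − t_k = 0

valid (s_(k+1) − s_k reduces to t_k)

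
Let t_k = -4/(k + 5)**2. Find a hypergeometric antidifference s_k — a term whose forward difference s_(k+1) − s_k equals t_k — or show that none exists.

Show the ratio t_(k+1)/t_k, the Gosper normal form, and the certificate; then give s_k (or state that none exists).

Ratio r(k) = (k + 5)**2/(k + 6)**2.
Gosper form: A/B · C(k+1)/C(k) with A=k**2 + 10*k + 25, B=k**2 + 12*k + 36, C=1.
Need (k**2 + 10*k + 25)·f(k+1) − (k**2 + 10*k + 25)·f(k) = 1.
deg f ≤ 0 (via 2,2,0).
Put f(k) = c0: A·f(k+1) − B(k−1)·f(k) − C = -1; need -1 = 0 — inconsistent ⇒ no f, not summable.

not Gosper-summable; s_k does not exist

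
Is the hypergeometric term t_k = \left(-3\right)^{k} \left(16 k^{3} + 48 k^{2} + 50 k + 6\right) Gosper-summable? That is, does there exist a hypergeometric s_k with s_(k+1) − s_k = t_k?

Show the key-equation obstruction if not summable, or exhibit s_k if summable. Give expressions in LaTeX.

Yes. s_k = \left(-3\right)^{k} \left(- 4 k^{3} - 3 k^{2} + k + 3\right).

r(k) = 3*(-8*k**3 - 48*k**2 - 97*k - 60)/(8*k**3 + 24*k**2 + 25*k + 3) after simplifying.
Gosper form: A/B · C(k+1)/C(k) with A=-3, B=1, C=k**3 + 3*k**2 + 25*k/8 + 3/8.
Need (-3)·f(k+1) − (1)·f(k) = k**3 + 3*k**2 + 25*k/8 + 3/8.
Degrees (0,0,3) ⇒ d ≤ 3.
Solve for f: f(k) = -(4*k**3 + 3*k**2 - k - 3)/16 (degree 3 ≤ 3).
Get s_k = R·t_k = (-3)**k*(-4*k**3 - 3*k**2 + k + 3) with R(k) = B(k−1)f(k)/C(k) = -(4*k**3 + 3*k**2 - k - 3)/(2*(8*k**3 + 24*k**2 + 25*k + 3)).
Δs = (-3)**k*(16*k**3 + 48*k**2 + 50*k + 6), as required.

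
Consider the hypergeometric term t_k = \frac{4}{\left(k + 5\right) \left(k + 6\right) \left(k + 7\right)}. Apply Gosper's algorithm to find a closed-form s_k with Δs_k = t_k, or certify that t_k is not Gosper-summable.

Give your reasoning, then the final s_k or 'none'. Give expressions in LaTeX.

s_k = \frac{k \left(k + 11\right)}{15 \left(k + 5\right) \left(k + 6\right)}

The ratio is (k + 5)/(k + 8).
Factor: A=k + 5; B=k + 8; C=1.
Need (k + 5)·f(k+1) − (k + 7)·f(k) = 1.
Bound: deg f ≤ 2.
Solving with deg f ≤ 2: f(k) = k*(k + 11)/60.
Certificate R = B(k−1)f/C = k*(k + 7)*(k + 11)/60 gives s_k = k*(k + 11)/(15*(k + 5)*(k + 6)).
Verify: 4/(k**3 + 18*k**2 + 107*k + 210) matches t_k.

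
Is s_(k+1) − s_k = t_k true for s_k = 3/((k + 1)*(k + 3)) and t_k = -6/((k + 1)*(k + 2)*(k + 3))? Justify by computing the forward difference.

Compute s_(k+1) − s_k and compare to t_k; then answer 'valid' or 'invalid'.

s_(k+1) = 3/((k + 2)*(k + 4))
s_(k+1) − s_k = 3*(-2*k - 5)/(k**4 + 10*k**3 + 35*k**2 + 50*k + 24)
(s_(k+1) − s_k) − t_k = 9/(k**4 + 10*k**3 + 35*k**2 + 50*k + 24)

Invalid: residual 9/(k**4 + 10*k**3 + 35*k**2 + 50*k + 24) ≠ 0.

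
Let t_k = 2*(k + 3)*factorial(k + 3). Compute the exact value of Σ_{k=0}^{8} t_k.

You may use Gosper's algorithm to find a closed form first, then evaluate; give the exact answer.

The ratio is (k + 4)**2/(k + 3).
Normal form (A,B,C) = (k + 4, 1, k + 3).
Set up (k + 4)·f(k+1) − (1)·f(k) − (k + 3) = 0.
deg f ≤ 0 (via 1,0,1).
Match coefficients ⇒ f(k) = 1.
Certificate R = B(k−1)f/C = 1/(k + 3) gives s_k = 2*factorial(k + 3).
Δs = 2*(k + 3)*factorial(k + 3), as required.
Σ_(k=0)^(8) t_k = s_(9) − s_(0) = 958003200 − (12) = 958003188.

Σ = 958003188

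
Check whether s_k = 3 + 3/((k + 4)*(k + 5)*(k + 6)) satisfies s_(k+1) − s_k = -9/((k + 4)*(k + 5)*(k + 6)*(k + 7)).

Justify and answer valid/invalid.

s_(k+1) = 3 + 3/((k + 5)*(k + 6)*(k + 7))
s_(k+1) − s_k = -9/((k + 4)*(k + 5)*(k + 6)*(k + 7))
(s_(k+1) − s_k) − t_k = 0

valid (s_(k+1) − s_k reduces to t_k)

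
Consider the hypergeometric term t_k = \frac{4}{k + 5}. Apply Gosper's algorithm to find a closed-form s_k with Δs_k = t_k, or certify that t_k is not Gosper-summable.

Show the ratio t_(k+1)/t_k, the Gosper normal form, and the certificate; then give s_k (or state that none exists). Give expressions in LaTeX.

none — t_k is not Gosper-summable

r(k) = (k + 5)/(k + 6) after simplifying.
A = k + 5, B = k + 6, C = 1.
f must satisfy (k + 5)·f(k+1) − (k + 5)·f(k) = 1.
From deg A=1, deg B=1, deg C=0: d=0.
Write f(k) = c0. Then LHS − RHS = -1, requiring -1 = 0: contradictory. No certificate.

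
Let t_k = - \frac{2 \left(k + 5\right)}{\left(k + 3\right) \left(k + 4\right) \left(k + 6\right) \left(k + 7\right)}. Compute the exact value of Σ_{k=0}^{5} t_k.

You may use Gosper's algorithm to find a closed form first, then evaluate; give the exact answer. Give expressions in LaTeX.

Σ = -5/108

Step 1: r(k) = (k + 3)*(k + 6)**2/((k + 5)**2*(k + 8)).
Take A(k)=k + 3, B(k)=k + 8, C(k)=k**2 + 10*k + 25.
f must satisfy (k + 3)·f(k+1) − (k + 7)·f(k) = k**2 + 10*k + 25.
deg f ≤ 4 (via 1,1,2).
Coefficient equations give f(k) = k*(k + 4)*(k + 5)*(k + 9)/36.
R(k) = B(k−1)·f(k)/C(k) = k*(k + 4)*(k + 7)*(k + 9)/(36*(k + 5)); s_k = R·t_k = k*(-k - 9)/(18*(k**2 + 9*k + 18)).
s_(k+1) − s_k = 2*(-k - 5)/(k**4 + 20*k**3 + 145*k**2 + 450*k + 504) = t_k.
Sum = s_(6) − s_(0); s_(6) = -5/108, s_(0) = 0 ⇒ -5/108.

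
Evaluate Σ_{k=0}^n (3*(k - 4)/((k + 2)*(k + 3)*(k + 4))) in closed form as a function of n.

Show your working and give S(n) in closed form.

r(k) = (k - 3)*(k + 2)/((k - 4)*(k + 5)) after simplifying.
Factor: A=k + 2; B=k + 5; C=k - 4.
Set up (k + 2)·f(k+1) − (k + 4)·f(k) − (k - 4) = 0.
From deg A=1, deg B=1, deg C=1: d=2.
Match coefficients ⇒ f(k) = -k*(k + 11)/6.
Then R = B(k−1)f/C = -k*(k + 4)*(k + 11)/(6*(k - 4)), so s_k = R(k)·t_k = k*(-k - 11)/(2*(k + 2)*(k + 3)).
s_(k+1) − s_k = 3*(k - 4)/(k**3 + 9*k**2 + 26*k + 24) = t_k.
Σ_(k=0)^n t_k = s_(n+1) − s_(0) = ((-n**2 - 13*n - 12)/(2*(n**2 + 7*n + 12))) − (0), i.e. (-n**2 - 13*n - 12)/(2*(n**2 + 7*n + 12)).

S(n) = (-n**2 - 13*n - 12)/(2*(n**2 + 7*n + 12))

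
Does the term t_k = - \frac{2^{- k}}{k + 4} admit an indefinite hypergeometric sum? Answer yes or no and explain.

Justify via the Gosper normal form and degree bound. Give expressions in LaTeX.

The ratio is (k + 4)/(2*(k + 5)).
Normal form (A,B,C) = (k/2 + 2, k + 5, 1).
f must satisfy (k/2 + 2)·f(k+1) − (k + 4)·f(k) = 1.
Bound: deg f ≤ -1.
Bound -1 < 0, so the key equation has no polynomial solution.

No. Not Gosper-summable.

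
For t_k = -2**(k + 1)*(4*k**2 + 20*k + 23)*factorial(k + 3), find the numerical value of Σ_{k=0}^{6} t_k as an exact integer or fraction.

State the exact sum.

The ratio is 2*(4*k**3 + 44*k**2 + 159*k + 188)/(4*k**2 + 20*k + 23).
Gosper form: A/B · C(k+1)/C(k) with A=2*k + 8, B=1, C=k**2 + 5*k + 23/4.
Solve (2*k + 8)·f(k+1) − (1)·f(k) = k**2 + 5*k + 23/4.
d = 1 from the (1,0,2) case.
A polynomial solution: f(k) = (2*k + 1)/4.
Then R = B(k−1)f/C = (2*k + 1)/(4*k**2 + 20*k + 23), so s_k = R(k)·t_k = -2**(k + 1)*(2*k + 1)*factorial(k + 3).
Δs = -2**(k + 1)*(4*k**2 + 20*k + 23)*factorial(k + 3), as required.
Sum = s_(7) − s_(0); s_(7) = -13934592000, s_(0) = -12 ⇒ -13934591988.

Σ = -13934591988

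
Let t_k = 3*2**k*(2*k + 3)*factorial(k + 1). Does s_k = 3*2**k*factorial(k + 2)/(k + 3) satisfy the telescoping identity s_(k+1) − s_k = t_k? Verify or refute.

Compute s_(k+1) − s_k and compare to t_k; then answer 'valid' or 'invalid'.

s_(k+1) = 6*2**k*factorial(k + 3)/(k + 4)
s_(k+1) − s_k = 3*2**k*(k + 2)*(2*k + 7)*factorial(k + 2)/((k + 3)*(k + 4))
(s_(k+1) − s_k) − t_k = -3*2**k*(2*k**2 + 9*k + 8)*factorial(k + 1)/((k + 3)*(k + 4))

Invalid: residual -3*2**k*(2*k**2 + 9*k + 8)*factorial(k + 1)/((k + 3)*(k + 4)) ≠ 0.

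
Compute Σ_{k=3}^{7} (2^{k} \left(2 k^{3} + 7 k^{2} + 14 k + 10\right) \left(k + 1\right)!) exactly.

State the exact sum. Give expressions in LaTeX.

Σ = 6131218368

Ratio r(k) = 2*(2*k**4 + 17*k**3 + 60*k**2 + 101*k + 66)/(2*k**3 + 7*k**2 + 14*k + 10).
Gosper form: A/B · C(k+1)/C(k) with A=2*k + 4, B=1, C=k**3 + 7*k**2/2 + 7*k + 5.
Key eq: (2*k + 4)·f(k+1) = (1)·f(k) + (k**3 + 7*k**2/2 + 7*k + 5).
Degrees (1,0,3) ⇒ d ≤ 2.
Coefficient equations give f(k) = (k**2 + 2)/2.
Certificate R = B(k−1)f/C = (k**2 + 2)/(2*k**3 + 7*k**2 + 14*k + 10) gives s_k = 2**k*(k**2 + 2)*factorial(k + 1).
Verify: 2**k*(2*k**3 + 7*k**2 + 14*k + 10)*factorial(k + 1) matches t_k.
Sum = s_(8) − s_(3); s_(8) = 6131220480, s_(3) = 2112 ⇒ 6131218368.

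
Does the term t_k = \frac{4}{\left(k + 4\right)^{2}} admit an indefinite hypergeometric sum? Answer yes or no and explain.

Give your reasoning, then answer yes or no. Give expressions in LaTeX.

No — the linear system for f has no solution.

Ratio r(k) = (k + 4)**2/(k + 5)**2.
A = k**2 + 8*k + 16, B = k**2 + 10*k + 25, C = 1.
Key eq: (k**2 + 8*k + 16)·f(k+1) = (k**2 + 8*k + 16)·f(k) + (1).
Bound: deg f ≤ 0.
Write f(k) = c0. Then LHS − RHS = -1, requiring -1 = 0: contradictory. No certificate.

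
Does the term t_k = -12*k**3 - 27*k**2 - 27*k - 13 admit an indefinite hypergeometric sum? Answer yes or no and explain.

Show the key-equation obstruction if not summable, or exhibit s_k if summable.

Yes. s_k = k*(-3*k**3 - 3*k**2 - 3*k - 4).

The ratio is (12*k**3 + 63*k**2 + 117*k + 79)/(12*k**3 + 27*k**2 + 27*k + 13).
Gosper form: A/B · C(k+1)/C(k) with A=1, B=1, C=k**3 + 9*k**2/4 + 9*k/4 + 13/12.
Set up (1)·f(k+1) − (1)·f(k) − (k**3 + 9*k**2/4 + 9*k/4 + 13/12) = 0.
From deg A=0, deg B=0, deg C=3: d=4.
Solve for f: f(k) = k*(3*k**3 + 3*k**2 + 3*k + 4)/12 (degree 4 ≤ 4).
Get s_k = R·t_k = k*(-3*k**3 - 3*k**2 - 3*k - 4) with R(k) = B(k−1)f(k)/C(k) = k*(3*k**3 + 3*k**2 + 3*k + 4)/(12*k**3 + 27*k**2 + 27*k + 13).
Check: Δs_k = -12*k**3 - 27*k**2 - 27*k - 13. ✓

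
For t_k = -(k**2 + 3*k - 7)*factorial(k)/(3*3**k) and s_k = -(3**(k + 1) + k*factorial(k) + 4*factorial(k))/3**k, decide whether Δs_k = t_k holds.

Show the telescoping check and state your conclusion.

valid; difference matches t_k

s_(k+1) = -(9*3**k + k**2*factorial(k) + 6*k*factorial(k) + 5*factorial(k))/(3*3**k)
s_(k+1) − s_k = -(k**2 + 3*k - 7)*factorial(k)/(3*3**k)
(s_(k+1) − s_k) − t_k = 0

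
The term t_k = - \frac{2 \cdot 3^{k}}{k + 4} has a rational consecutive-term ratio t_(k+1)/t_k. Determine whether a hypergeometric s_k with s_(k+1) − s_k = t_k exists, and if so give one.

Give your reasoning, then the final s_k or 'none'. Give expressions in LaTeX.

r(k) = 3*(k + 4)/(k + 5) after simplifying.
Take A(k)=3*k + 12, B(k)=k + 5, C(k)=1.
Solve (3*k + 12)·f(k+1) − (k + 4)·f(k) = 1.
From deg A=1, deg B=1, deg C=0: d=-1.
deg f ≤ -1 is impossible — no certificate.

not Gosper-summable; s_k does not exist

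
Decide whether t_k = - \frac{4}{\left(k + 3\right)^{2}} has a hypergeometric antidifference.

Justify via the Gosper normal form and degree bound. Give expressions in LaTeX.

The ratio is (k + 3)**2/(k + 4)**2.
Gosper form: A/B · C(k+1)/C(k) with A=k**2 + 6*k + 9, B=k**2 + 8*k + 16, C=1.
f must satisfy (k**2 + 6*k + 9)·f(k+1) − (k**2 + 6*k + 9)·f(k) = 1.
From deg A=2, deg B=2, deg C=0: d=0.
f = c0 ⇒ A·f(k+1) − B(k−1)·f(k) − C = -1. The system {-1 = 0} is inconsistent; no antidifference.

No — the linear system for f has no solution.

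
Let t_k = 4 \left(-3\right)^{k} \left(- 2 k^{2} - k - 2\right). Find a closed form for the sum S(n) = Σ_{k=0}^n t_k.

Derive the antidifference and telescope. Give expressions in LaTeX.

t_(k+1)/t_k = 3*(-2*k**2 - 5*k - 5)/(2*k**2 + k + 2).
A = -3, B = 1, C = k**2 + k/2 + 1.
Set up (-3)·f(k+1) − (1)·f(k) − (k**2 + k/2 + 1) = 0.
From deg A=0, deg B=0, deg C=2: d=2.
Match coefficients ⇒ f(k) = -(k**2 - k + 1)/4.
Certificate R = B(k−1)f/C = -(k**2 - k + 1)/(2*(2*k**2 + k + 2)) gives s_k = 2*(-3)**k*(k**2 - k + 1).
Check: Δs_k = 4*(-3)**k*(-2*k**2 - k - 2). ✓
s_(n+1) = 6*(-3)**n*(-n**2 - n - 1) and s_(0) = 2, so S(n) = -6*(-3)**n*n**2 - 6*(-3)**n*n - 6*(-3)**n - 2.

S(n) = - 6 \left(-3\right)^{n} n^{2} - 6 \left(-3\right)^{n} n - 6 \left(-3\right)^{n} - 2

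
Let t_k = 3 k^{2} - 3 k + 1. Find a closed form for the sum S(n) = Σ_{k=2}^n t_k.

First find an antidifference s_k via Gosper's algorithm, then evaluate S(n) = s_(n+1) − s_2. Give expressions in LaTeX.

S(n) = n^{3} - 1

Compute t_(k+1)/t_k: get (3*k**2 + 3*k + 1)/(3*k**2 - 3*k + 1).
Factor: A=1; B=1; C=k**2 - k + 1/3.
Solve (1)·f(k+1) − (1)·f(k) = k**2 - k + 1/3.
Degrees (0,0,2) ⇒ d ≤ 3.
A polynomial solution: f(k) = k*(k**2 - 3*k + 3)/3.
Get s_k = R·t_k = k*(k**2 - 3*k + 3) with R(k) = B(k−1)f(k)/C(k) = k*(k**2 - 3*k + 3)/(3*k**2 - 3*k + 1).
Δs = 3*k**2 - 3*k + 1, as required.
s_(n+1) = n**3 + 1 and s_(2) = 2, so S(n) = n**3 - 1.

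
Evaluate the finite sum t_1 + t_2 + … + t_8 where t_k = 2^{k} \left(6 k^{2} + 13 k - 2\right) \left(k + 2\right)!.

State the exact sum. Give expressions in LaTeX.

Σ = 470060236812

Ratio r(k) = 2*(6*k**3 + 43*k**2 + 92*k + 51)/(6*k**2 + 13*k - 2).
Take A(k)=2*k + 6, B(k)=1, C(k)=k**2 + 13*k/6 - 1/3.
Need (2*k + 6)·f(k+1) − (1)·f(k) = k**2 + 13*k/6 - 1/3.
Bound: deg f ≤ 1.
Solve for f: f(k) = (3*k - 4)/6 (degree 1 ≤ 1).
So s_k = (B(k−1)f/C)·t_k = ((3*k - 4)/(6*k**2 + 13*k - 2))·t_k = 2**k*(3*k - 4)*factorial(k + 2).
Check: Δs_k = 2**k*(6*k**2 + 13*k - 2)*factorial(k + 2). ✓
Σ_(k=1)^(8) t_k = s_(9) − s_(1) = 470060236800 − (-12) = 470060236812.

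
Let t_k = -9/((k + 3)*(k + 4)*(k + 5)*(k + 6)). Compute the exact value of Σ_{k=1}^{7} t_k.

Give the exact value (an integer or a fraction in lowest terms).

Σ = -133/5720

The ratio is (k + 3)/(k + 7).
A = k + 3, B = k + 7, C = 1.
Solve (k + 3)·f(k+1) − (k + 6)·f(k) = 1.
Degrees (1,1,0) ⇒ d ≤ 3.
A polynomial solution: f(k) = k*(k**2 + 12*k + 47)/180.
Get s_k = R·t_k = k*(-k**2 - 12*k - 47)/(20*(k + 3)*(k + 4)*(k + 5)) with R(k) = B(k−1)f(k)/C(k) = k*(k + 6)*(k**2 + 12*k + 47)/180.
Δs = -9/(k**4 + 18*k**3 + 119*k**2 + 342*k + 360), as required.
Sum = s_(8) − s_(1); s_(8) = -69/1430, s_(1) = -1/40 ⇒ -133/5720.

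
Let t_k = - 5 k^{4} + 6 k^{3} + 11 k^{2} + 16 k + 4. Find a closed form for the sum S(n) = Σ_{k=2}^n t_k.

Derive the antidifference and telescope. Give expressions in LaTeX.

t_(k+1)/t_k = (5*k**4 + 14*k**3 + k**2 - 36*k - 32)/(5*k**4 - 6*k**3 - 11*k**2 - 16*k - 4).
So A=1 and B=1, with C=k**4 - 6*k**3/5 - 11*k**2/5 - 16*k/5 - 4/5.
Key eq: (1)·f(k+1) = (1)·f(k) + (k**4 - 6*k**3/5 - 11*k**2/5 - 16*k/5 - 4/5).
From deg A=0, deg B=0, deg C=4: d=5.
Solve for f: f(k) = k*(k**4 - 4*k**3 + k**2 - 4*k + 2)/5 (degree 5 ≤ 5).
Then R = B(k−1)f/C = k*(k**4 - 4*k**3 + k**2 - 4*k + 2)/(5*k**4 - 6*k**3 - 11*k**2 - 16*k - 4), so s_k = R(k)·t_k = k*(-k**4 + 4*k**3 - k**2 + 4*k - 2).
s_(k+1) − s_k = -5*k**4 + 6*k**3 + 11*k**2 + 16*k + 4 = t_k.
Telescope: S(n) = s_(n+1) − s_(2) = -n**5 - n**4 + 5*n**3 + 15*n**2 + 14*n + 4 − (36) = -n**5 - n**4 + 5*n**3 + 15*n**2 + 14*n - 32.

S(n) = - n^{5} - n^{4} + 5 n^{3} + 15 n^{2} + 14 n - 32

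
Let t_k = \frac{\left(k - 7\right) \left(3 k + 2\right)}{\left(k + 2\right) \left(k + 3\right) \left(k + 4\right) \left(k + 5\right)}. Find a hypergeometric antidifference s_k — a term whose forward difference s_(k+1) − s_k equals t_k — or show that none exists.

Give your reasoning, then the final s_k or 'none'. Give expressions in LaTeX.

The ratio is (k - 6)*(k + 2)*(3*k + 5)/((k - 7)*(k + 6)*(3*k + 2)).
Gosper form: A/B · C(k+1)/C(k) with A=k + 2, B=k + 6, C=k**2 - 19*k/3 - 14/3.
Set up (k + 2)·f(k+1) − (k + 5)·f(k) − (k**2 - 19*k/3 - 14/3) = 0.
Bound: deg f ≤ 3.
Solve for f: f(k) = -k*(k**2 + 27*k + 14)/18 (degree 3 ≤ 3).
R(k) = B(k−1)·f(k)/C(k) = -k*(k + 5)*(k**2 + 27*k + 14)/(6*(k - 7)*(3*k + 2)); s_k = R·t_k = k*(-k**2 - 27*k - 14)/(6*(k**3 + 9*k**2 + 26*k + 24)).
Verify: (3*k**2 - 19*k - 14)/(k**4 + 14*k**3 + 71*k**2 + 154*k + 120) matches t_k.

s_k = \frac{k \left(- k^{2} - 27 k - 14\right)}{6 \left(k^{3} + 9 k^{2} + 26 k + 24\right)}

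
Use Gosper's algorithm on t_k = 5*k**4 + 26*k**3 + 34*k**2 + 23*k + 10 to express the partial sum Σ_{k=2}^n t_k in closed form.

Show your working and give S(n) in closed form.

r(k) = (5*k**4 + 46*k**3 + 142*k**2 + 189*k + 98)/(5*k**4 + 26*k**3 + 34*k**2 + 23*k + 10) after simplifying.
Take A(k)=1, B(k)=1, C(k)=k**4 + 26*k**3/5 + 34*k**2/5 + 23*k/5 + 2.
Set up (1)·f(k+1) − (1)·f(k) − (k**4 + 26*k**3/5 + 34*k**2/5 + 23*k/5 + 2) = 0.
deg f ≤ 5 (via 0,0,4).
A polynomial solution: f(k) = k*(k + 1)*(k + 4)*(k**2 - k + 1)/5.
Get s_k = R·t_k = k*(k**4 + 4*k**3 + k + 4) with R(k) = B(k−1)f(k)/C(k) = k*(k + 4)*(k**2 - k + 1)/(5*k**3 + 21*k**2 + 13*k + 10).
Δs = 5*k**4 + 26*k**3 + 34*k**2 + 23*k + 10, as required.
Σ_(k=2)^n t_k = s_(n+1) − s_(2) = (n**5 + 9*n**4 + 26*n**3 + 35*n**2 + 27*n + 10) − (108), i.e. n**5 + 9*n**4 + 26*n**3 + 35*n**2 + 27*n - 98.

S(n) = n**5 + 9*n**4 + 26*n**3 + 35*n**2 + 27*n - 98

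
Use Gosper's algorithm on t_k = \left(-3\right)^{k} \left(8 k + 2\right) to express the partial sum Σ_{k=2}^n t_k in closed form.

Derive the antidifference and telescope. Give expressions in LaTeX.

The ratio is 3*(-4*k - 5)/(4*k + 1).
Take A(k)=-3, B(k)=1, C(k)=k + 1/4.
Set up (-3)·f(k+1) − (1)·f(k) − (k + 1/4) = 0.
Degrees (0,0,1) ⇒ d ≤ 1.
Match coefficients ⇒ f(k) = -(2*k - 1)/8.
R(k) = B(k−1)·f(k)/C(k) = -(2*k - 1)/(2*(4*k + 1)); s_k = R·t_k = (-3)**k*(1 - 2*k).
s_(k+1) − s_k = (-3)**k*(8*k + 2) = t_k.
Σ_(k=2)^n t_k = s_(n+1) − s_(2) = (3*(-3)**n*(2*n + 1)) − (-27), i.e. 6*(-3)**n*n + 3*(-3)**n + 27.

S(n) = 6 \left(-3\right)^{n} n + 3 \left(-3\right)^{n} + 27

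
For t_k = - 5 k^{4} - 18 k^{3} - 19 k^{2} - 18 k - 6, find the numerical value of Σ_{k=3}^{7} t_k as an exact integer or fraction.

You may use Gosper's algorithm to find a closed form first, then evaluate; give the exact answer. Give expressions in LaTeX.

Σ = -40290

Step 1: r(k) = (5*k**4 + 38*k**3 + 103*k**2 + 130*k + 66)/(5*k**4 + 18*k**3 + 19*k**2 + 18*k + 6).
Gosper form: A/B · C(k+1)/C(k) with A=1, B=1, C=k**4 + 18*k**3/5 + 19*k**2/5 + 18*k/5 + 6/5.
f must satisfy (1)·f(k+1) − (1)·f(k) = k**4 + 18*k**3/5 + 19*k**2/5 + 18*k/5 + 6/5.
d = 5 from the (0,0,4) case.
Solving with deg f ≤ 5: f(k) = k**2*(k**3 + 2*k**2 - k + 4)/5.
So s_k = (B(k−1)f/C)·t_k = (k**2*(k**3 + 2*k**2 - k + 4)/(5*k**4 + 18*k**3 + 19*k**2 + 18*k + 6))·t_k = k**2*(-k**3 - 2*k**2 + k - 4).
Δs = -5*k**4 - 18*k**3 - 19*k**2 - 18*k - 6, as required.
Evaluate s at k=8 and k=3: -40704 and -414; difference -40290.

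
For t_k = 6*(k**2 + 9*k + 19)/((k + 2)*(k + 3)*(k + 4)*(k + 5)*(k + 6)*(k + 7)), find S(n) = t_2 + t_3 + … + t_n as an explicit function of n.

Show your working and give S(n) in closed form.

Compute t_(k+1)/t_k: get (k + 2)*(9*k + (k + 1)**2 + 28)/((k + 8)*(k**2 + 9*k + 19)).
Normal form (A,B,C) = (k + 2, k + 8, k**2 + 9*k + 19).
f must satisfy (k + 2)·f(k+1) − (k + 7)·f(k) = k**2 + 9*k + 19.
d = 5 from the (1,1,2) case.
Solve for f: f(k) = k*(k + 3)*(k + 5)*(k**2 + 12*k + 44)/144 (degree 5 ≤ 5).
R(k) = B(k−1)·f(k)/C(k) = k*(k + 3)*(k + 5)*(k + 7)*(k**2 + 12*k + 44)/(144*(k**2 + 9*k + 19)); s_k = R·t_k = k*(k**2 + 12*k + 44)/(24*(k**3 + 12*k**2 + 44*k + 48)).
Δs = 6*(k**2 + 9*k + 19)/(k**6 + 27*k**5 + 295*k**4 + 1665*k**3 + 5104*k**2 + 8028*k + 5040), as required.
Σ_(k=2)^n t_k = s_(n+1) − s_(2) = ((n**3 + 15*n**2 + 71*n + 57)/(24*(n**3 + 15*n**2 + 71*n + 105))) − (1/32), i.e. (n**3 + 15*n**2 + 71*n - 87)/(96*(n**3 + 15*n**2 + 71*n + 105)).

S(n) = (n**3 + 15*n**2 + 71*n - 87)/(96*(n**3 + 15*n**2 + 71*n + 105))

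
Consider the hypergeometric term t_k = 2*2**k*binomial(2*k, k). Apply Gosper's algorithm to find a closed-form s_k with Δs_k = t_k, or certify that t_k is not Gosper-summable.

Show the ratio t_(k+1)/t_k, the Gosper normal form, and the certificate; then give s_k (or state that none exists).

Compute t_(k+1)/t_k: get 4*(2*k + 1)/(k + 1).
Gosper form: A/B · C(k+1)/C(k) with A=8*k + 4, B=k + 1, C=1.
Solve (8*k + 4)·f(k+1) − (k)·f(k) = 1.
d = -1 from the (1,1,0) case.
deg f ≤ -1 is impossible — no certificate.

none (Gosper's algorithm certifies no s_k)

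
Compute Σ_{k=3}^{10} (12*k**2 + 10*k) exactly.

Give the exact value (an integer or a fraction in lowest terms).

Compute t_(k+1)/t_k: get (6*k**2 + 17*k + 11)/(k*(6*k + 5)).
Take A(k)=1, B(k)=1, C(k)=k**2 + 5*k/6.
Need (1)·f(k+1) − (1)·f(k) = k**2 + 5*k/6.
From deg A=0, deg B=0, deg C=2: d=3.
Coefficient equations give f(k) = k*(k - 1)*(4*k + 3)/12.
So s_k = (B(k−1)f/C)·t_k = ((k - 1)*(4*k + 3)/(2*(6*k + 5)))·t_k = k*(4*k**2 - k - 3).
Δs = 2*k*(6*k + 5), as required.
Telescoping: Σ = s_(11) − s_(3) = 5170 − (90) = 5080.

Σ = 5080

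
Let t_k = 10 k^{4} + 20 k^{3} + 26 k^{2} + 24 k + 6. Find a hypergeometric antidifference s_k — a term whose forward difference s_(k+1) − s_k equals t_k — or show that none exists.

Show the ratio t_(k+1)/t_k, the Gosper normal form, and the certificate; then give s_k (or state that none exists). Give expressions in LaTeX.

s_k = 2 k \left(k^{4} + k^{2} + 2 k - 1\right)

t_(k+1)/t_k = (5*k**4 + 30*k**3 + 73*k**2 + 88*k + 43)/(5*k**4 + 10*k**3 + 13*k**2 + 12*k + 3).
Normal form (A,B,C) = (1, 1, k**4 + 2*k**3 + 13*k**2/5 + 12*k/5 + 3/5).
Set up (1)·f(k+1) − (1)·f(k) − (k**4 + 2*k**3 + 13*k**2/5 + 12*k/5 + 3/5) = 0.
Bound: deg f ≤ 5.
Solving with deg f ≤ 5: f(k) = k*(k**4 + k**2 + 2*k - 1)/5.
Get s_k = R·t_k = 2*k*(k**4 + k**2 + 2*k - 1) with R(k) = B(k−1)f(k)/C(k) = k*(k**4 + k**2 + 2*k - 1)/(5*k**4 + 10*k**3 + 13*k**2 + 12*k + 3).
Verify: 10*k**4 + 20*k**3 + 26*k**2 + 24*k + 6 matches t_k.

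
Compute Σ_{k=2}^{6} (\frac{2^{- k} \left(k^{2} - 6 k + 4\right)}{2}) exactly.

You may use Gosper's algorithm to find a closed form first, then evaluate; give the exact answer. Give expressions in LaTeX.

Σ = -59/64

r(k) = (k**2 - 4*k - 1)/(2*(k**2 - 6*k + 4)) after simplifying.
So A=1/2 and B=1, with C=k**2 - 6*k + 4.
Set up (1/2)·f(k+1) − (1)·f(k) − (k**2 - 6*k + 4) = 0.
Bound: deg f ≤ 2.
Coefficient equations give f(k) = -2*(k**2 - 4*k + 1).
Get s_k = R·t_k = (-k**2 + 4*k - 1)/2**k with R(k) = B(k−1)f(k)/C(k) = -2*(k**2 - 4*k + 1)/(k**2 - 6*k + 4).
Verify: (k**2 - 6*k + 4)/(2*2**k) matches t_k.
Evaluate s at k=7 and k=2: -11/64 and 3/4; difference -59/64.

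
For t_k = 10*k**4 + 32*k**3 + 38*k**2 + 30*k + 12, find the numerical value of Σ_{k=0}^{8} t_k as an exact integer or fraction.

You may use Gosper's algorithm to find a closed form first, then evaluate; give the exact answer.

Σ = 138132

t_(k+1)/t_k = (5*k**4 + 36*k**3 + 97*k**2 + 121*k + 61)/(5*k**4 + 16*k**3 + 19*k**2 + 15*k + 6).
Normal form (A,B,C) = (1, 1, k**4 + 16*k**3/5 + 19*k**2/5 + 3*k + 6/5).
Need (1)·f(k+1) − (1)·f(k) = k**4 + 16*k**3/5 + 19*k**2/5 + 3*k + 6/5.
deg f ≤ 5 (via 0,0,4).
Solving with deg f ≤ 5: f(k) = k*(2*k**4 + 3*k**3 + 4*k + 3)/10.
Get s_k = R·t_k = k*(2*k**4 + 3*k**3 + 4*k + 3) with R(k) = B(k−1)f(k)/C(k) = k*(2*k**4 + 3*k**3 + 4*k + 3)/(2*(5*k**4 + 16*k**3 + 19*k**2 + 15*k + 6)).
Verify: 10*k**4 + 32*k**3 + 38*k**2 + 30*k + 12 matches t_k.
Sum = s_(9) − s_(0); s_(9) = 138132, s_(0) = 0 ⇒ 138132.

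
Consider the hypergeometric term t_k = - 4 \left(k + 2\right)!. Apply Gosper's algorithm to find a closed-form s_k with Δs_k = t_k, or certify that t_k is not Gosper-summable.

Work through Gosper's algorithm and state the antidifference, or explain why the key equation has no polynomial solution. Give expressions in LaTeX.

not Gosper-summable; s_k does not exist

The ratio is k + 3.
Normal form (A,B,C) = (k + 3, 1, 1).
Need (k + 3)·f(k+1) − (1)·f(k) = 1.
Bound: deg f ≤ -1.
deg f ≤ -1 is impossible — no certificate.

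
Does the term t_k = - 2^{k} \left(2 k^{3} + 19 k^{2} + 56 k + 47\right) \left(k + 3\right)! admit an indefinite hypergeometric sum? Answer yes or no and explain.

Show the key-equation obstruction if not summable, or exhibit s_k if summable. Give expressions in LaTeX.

t_(k+1)/t_k = 2*(2*k**4 + 33*k**3 + 200*k**2 + 524*k + 496)/(2*k**3 + 19*k**2 + 56*k + 47).
Normal form (A,B,C) = (2*k + 8, 1, k**3 + 19*k**2/2 + 28*k + 47/2).
Need (2*k + 8)·f(k+1) − (1)·f(k) = k**3 + 19*k**2/2 + 28*k + 47/2.
d = 2 from the (1,0,3) case.
Solve for f: f(k) = (k**2 + 4*k + 1)/2 (degree 2 ≤ 2).
So s_k = (B(k−1)f/C)·t_k = ((k**2 + 4*k + 1)/(2*k**3 + 19*k**2 + 56*k + 47))·t_k = -2**k*(k**2 + 4*k + 1)*factorial(k + 3).
Check: Δs_k = -2**k*(2*k**3 + 19*k**2 + 56*k + 47)*factorial(k + 3). ✓

Yes. s_k = - 2^{k} \left(k^{2} + 4 k + 1\right) \left(k + 3\right)!.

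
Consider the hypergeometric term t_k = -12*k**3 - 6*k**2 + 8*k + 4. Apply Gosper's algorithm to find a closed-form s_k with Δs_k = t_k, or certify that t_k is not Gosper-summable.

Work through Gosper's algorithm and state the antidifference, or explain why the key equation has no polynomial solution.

Step 1: r(k) = (6*k**3 + 21*k**2 + 20*k + 3)/(6*k**3 + 3*k**2 - 4*k - 2).
Gosper form: A/B · C(k+1)/C(k) with A=1, B=1, C=k**3 + k**2/2 - 2*k/3 - 1/3.
Need (1)·f(k+1) − (1)·f(k) = k**3 + k**2/2 - 2*k/3 - 1/3.
Bound: deg f ≤ 4.
Coefficient equations give f(k) = k*(3*k**3 - 4*k**2 - 4*k + 1)/12.
Then R = B(k−1)f/C = k*(3*k**3 - 4*k**2 - 4*k + 1)/(2*(2*k + 1)*(3*k**2 - 2)), so s_k = R(k)·t_k = k*(-3*k**3 + 4*k**2 + 4*k - 1).
Check: Δs_k = -12*k**3 - 6*k**2 + 8*k + 4. ✓

s_k = k*(-3*k**3 + 4*k**2 + 4*k - 1)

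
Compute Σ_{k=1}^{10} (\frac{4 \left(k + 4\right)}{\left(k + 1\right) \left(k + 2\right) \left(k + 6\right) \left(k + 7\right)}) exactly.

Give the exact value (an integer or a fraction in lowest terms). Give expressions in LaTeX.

Σ = 95/714

Compute t_(k+1)/t_k: get (k + 1)*(k + 5)*(k + 6)/((k + 3)*(k + 4)*(k + 8)).
A = k + 1, B = k + 8, C = k**4 + 16*k**3 + 95*k**2 + 248*k + 240.
f must satisfy (k + 1)·f(k+1) − (k + 7)·f(k) = k**4 + 16*k**3 + 95*k**2 + 248*k + 240.
Bound: deg f ≤ 6.
A polynomial solution: f(k) = k*(k + 2)*(k + 3)*(k + 4)*(k + 5)*(k + 7)/12.
R(k) = B(k−1)·f(k)/C(k) = k*(k + 2)*(k + 7)**2/(12*(k + 4)); s_k = R·t_k = k*(k + 7)/(3*(k**2 + 7*k + 6)).
s_(k+1) − s_k = 4*(k + 4)/(k**4 + 16*k**3 + 83*k**2 + 152*k + 84) = t_k.
Telescoping: Σ = s_(11) − s_(1) = 11/34 − (4/21) = 95/714.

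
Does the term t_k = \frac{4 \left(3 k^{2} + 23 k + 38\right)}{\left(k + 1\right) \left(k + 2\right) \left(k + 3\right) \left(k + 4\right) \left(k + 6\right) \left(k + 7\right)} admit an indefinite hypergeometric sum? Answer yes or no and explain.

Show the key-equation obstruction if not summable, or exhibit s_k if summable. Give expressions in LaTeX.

t_(k+1)/t_k = (k + 1)*(k + 6)*(23*k + 3*(k + 1)**2 + 61)/((k + 5)*(k + 8)*(3*k**2 + 23*k + 38)).
So A=k + 1 and B=k + 8, with C=k**3 + 38*k**2/3 + 51*k + 190/3.
Key eq: (k + 1)·f(k+1) = (k + 7)·f(k) + (k**3 + 38*k**2/3 + 51*k + 190/3).
d = 6 from the (1,1,3) case.
A polynomial solution: f(k) = k*(k + 2)*(k + 4)*(k + 5)*(k**2 + 10*k + 27)/54.
Get s_k = R·t_k = 2*k*(k**2 + 10*k + 27)/(9*(k**3 + 10*k**2 + 27*k + 18)) with R(k) = B(k−1)f(k)/C(k) = k*(k + 2)*(k + 4)*(k + 7)*(k**2 + 10*k + 27)/(18*(3*k**2 + 23*k + 38)).
Δs = 4*(3*k**2 + 23*k + 38)/(k**6 + 23*k**5 + 207*k**4 + 925*k**3 + 2144*k**2 + 2412*k + 1008), as required.

Yes. s_k = \frac{2 k \left(k^{2} + 10 k + 27\right)}{9 \left(k^{3} + 10 k^{2} + 27 k + 18\right)}.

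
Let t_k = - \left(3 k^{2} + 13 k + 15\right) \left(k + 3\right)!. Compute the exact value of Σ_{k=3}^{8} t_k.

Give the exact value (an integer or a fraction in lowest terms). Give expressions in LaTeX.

Σ = -13412037600

r(k) = (k + 4)*(13*k + 3*(k + 1)**2 + 28)/(3*k**2 + 13*k + 15) after simplifying.
So A=k + 4 and B=1, with C=k**2 + 13*k/3 + 5.
Solve (k + 4)·f(k+1) − (1)·f(k) = k**2 + 13*k/3 + 5.
d = 1 from the (1,0,2) case.
Coefficient equations give f(k) = (3*k + 1)/3.
Certificate R = B(k−1)f/C = (3*k + 1)/(3*k**2 + 13*k + 15) gives s_k = -(3*k + 1)*factorial(k + 3).
Check: Δs_k = -(3*k**2 + 13*k + 15)*factorial(k + 3). ✓
Telescoping: Σ = s_(9) − s_(3) = -13412044800 − (-7200) = -13412037600.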